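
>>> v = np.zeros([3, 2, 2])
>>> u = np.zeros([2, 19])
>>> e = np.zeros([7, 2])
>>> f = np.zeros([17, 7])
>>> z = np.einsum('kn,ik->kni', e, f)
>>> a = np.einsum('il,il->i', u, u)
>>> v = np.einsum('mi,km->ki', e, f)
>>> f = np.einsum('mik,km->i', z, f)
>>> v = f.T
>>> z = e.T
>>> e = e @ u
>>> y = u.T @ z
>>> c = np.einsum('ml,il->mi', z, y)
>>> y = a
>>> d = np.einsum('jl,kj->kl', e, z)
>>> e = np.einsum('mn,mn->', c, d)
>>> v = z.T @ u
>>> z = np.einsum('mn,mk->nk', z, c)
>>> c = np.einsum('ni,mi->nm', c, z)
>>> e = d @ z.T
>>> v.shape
(7, 19)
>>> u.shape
(2, 19)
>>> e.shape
(2, 7)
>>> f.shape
(2,)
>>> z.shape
(7, 19)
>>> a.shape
(2,)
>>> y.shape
(2,)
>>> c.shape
(2, 7)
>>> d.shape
(2, 19)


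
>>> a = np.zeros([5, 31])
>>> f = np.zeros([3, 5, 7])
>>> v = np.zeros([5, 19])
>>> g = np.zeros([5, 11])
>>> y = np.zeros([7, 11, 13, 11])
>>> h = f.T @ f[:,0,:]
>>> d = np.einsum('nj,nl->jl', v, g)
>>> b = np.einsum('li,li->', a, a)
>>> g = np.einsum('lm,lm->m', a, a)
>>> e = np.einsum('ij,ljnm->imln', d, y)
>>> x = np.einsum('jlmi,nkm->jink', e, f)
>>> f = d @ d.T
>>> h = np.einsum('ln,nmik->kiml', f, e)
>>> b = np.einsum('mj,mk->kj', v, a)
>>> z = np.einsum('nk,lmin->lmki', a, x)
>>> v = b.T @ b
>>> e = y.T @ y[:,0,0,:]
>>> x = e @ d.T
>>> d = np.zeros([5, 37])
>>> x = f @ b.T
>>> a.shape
(5, 31)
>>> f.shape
(19, 19)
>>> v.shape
(19, 19)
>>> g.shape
(31,)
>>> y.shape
(7, 11, 13, 11)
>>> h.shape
(13, 7, 11, 19)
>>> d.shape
(5, 37)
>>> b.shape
(31, 19)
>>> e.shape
(11, 13, 11, 11)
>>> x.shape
(19, 31)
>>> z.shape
(19, 13, 31, 3)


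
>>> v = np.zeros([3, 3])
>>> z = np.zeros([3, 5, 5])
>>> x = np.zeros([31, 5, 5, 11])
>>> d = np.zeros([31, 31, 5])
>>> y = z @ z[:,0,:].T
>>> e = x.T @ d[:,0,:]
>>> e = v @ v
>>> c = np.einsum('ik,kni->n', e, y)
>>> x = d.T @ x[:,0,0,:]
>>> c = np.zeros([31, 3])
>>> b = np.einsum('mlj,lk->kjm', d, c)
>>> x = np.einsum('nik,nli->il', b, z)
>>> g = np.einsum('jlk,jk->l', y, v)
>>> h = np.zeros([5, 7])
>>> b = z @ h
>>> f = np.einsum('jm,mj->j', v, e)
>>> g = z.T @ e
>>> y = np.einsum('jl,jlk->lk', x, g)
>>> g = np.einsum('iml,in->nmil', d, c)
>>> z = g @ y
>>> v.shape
(3, 3)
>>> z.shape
(3, 31, 31, 3)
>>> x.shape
(5, 5)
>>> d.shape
(31, 31, 5)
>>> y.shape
(5, 3)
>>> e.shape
(3, 3)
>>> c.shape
(31, 3)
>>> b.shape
(3, 5, 7)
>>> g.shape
(3, 31, 31, 5)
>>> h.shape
(5, 7)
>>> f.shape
(3,)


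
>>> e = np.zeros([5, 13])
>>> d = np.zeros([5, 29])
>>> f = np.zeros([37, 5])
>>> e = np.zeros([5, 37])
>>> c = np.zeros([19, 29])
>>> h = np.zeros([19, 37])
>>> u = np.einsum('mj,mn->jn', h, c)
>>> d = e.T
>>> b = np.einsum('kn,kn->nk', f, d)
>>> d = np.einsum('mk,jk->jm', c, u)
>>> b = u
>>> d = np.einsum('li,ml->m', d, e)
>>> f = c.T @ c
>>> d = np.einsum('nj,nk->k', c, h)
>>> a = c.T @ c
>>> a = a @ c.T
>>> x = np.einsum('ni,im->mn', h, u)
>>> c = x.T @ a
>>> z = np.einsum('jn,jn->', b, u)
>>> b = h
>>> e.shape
(5, 37)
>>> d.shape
(37,)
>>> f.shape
(29, 29)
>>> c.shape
(19, 19)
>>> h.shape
(19, 37)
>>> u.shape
(37, 29)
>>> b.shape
(19, 37)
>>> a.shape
(29, 19)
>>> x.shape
(29, 19)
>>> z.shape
()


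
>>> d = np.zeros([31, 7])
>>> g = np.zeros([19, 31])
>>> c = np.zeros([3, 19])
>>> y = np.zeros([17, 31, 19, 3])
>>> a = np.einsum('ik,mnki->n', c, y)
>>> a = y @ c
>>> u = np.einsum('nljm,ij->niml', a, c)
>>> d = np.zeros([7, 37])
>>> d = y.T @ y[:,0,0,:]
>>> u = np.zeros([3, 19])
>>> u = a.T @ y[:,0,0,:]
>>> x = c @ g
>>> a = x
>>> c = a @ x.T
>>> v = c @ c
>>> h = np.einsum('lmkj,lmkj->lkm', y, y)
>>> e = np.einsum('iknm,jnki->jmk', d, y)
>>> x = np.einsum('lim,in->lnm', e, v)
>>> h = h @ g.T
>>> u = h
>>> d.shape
(3, 19, 31, 3)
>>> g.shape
(19, 31)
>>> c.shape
(3, 3)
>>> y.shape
(17, 31, 19, 3)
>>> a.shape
(3, 31)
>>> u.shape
(17, 19, 19)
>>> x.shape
(17, 3, 19)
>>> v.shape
(3, 3)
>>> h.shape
(17, 19, 19)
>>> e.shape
(17, 3, 19)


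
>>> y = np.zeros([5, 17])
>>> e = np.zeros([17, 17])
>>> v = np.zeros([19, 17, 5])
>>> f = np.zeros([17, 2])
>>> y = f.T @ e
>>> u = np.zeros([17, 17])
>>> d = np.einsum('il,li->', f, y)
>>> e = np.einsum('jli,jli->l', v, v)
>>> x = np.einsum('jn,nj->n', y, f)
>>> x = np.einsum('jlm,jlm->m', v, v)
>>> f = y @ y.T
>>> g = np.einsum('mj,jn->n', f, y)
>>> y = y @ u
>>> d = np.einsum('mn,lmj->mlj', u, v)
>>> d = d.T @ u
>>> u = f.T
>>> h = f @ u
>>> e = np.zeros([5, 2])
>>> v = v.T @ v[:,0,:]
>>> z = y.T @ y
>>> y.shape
(2, 17)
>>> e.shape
(5, 2)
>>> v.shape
(5, 17, 5)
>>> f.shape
(2, 2)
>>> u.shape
(2, 2)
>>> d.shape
(5, 19, 17)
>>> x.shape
(5,)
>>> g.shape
(17,)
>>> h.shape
(2, 2)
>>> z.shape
(17, 17)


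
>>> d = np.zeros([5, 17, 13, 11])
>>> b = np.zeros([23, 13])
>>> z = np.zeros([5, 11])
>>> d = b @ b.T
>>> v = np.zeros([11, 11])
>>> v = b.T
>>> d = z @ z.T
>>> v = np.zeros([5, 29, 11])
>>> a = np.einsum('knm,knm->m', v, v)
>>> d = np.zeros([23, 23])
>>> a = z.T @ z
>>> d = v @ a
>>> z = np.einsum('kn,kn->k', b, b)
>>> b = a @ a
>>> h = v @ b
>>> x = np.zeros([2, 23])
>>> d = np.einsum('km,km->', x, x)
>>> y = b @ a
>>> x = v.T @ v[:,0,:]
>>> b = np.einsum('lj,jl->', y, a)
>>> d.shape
()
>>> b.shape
()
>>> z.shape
(23,)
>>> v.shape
(5, 29, 11)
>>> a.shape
(11, 11)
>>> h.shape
(5, 29, 11)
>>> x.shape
(11, 29, 11)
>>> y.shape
(11, 11)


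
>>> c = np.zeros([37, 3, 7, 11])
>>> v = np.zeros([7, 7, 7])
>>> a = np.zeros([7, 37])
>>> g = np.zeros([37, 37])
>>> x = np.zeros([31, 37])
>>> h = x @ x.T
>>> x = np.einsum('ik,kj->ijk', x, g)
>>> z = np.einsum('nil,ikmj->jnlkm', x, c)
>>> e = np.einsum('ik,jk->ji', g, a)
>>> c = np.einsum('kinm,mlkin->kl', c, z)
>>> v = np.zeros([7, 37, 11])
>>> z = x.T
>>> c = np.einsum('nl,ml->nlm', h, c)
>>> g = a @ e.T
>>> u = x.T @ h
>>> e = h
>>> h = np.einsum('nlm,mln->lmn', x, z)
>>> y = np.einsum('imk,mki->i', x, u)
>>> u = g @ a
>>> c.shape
(31, 31, 37)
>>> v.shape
(7, 37, 11)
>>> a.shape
(7, 37)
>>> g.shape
(7, 7)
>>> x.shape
(31, 37, 37)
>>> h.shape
(37, 37, 31)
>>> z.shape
(37, 37, 31)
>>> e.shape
(31, 31)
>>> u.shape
(7, 37)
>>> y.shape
(31,)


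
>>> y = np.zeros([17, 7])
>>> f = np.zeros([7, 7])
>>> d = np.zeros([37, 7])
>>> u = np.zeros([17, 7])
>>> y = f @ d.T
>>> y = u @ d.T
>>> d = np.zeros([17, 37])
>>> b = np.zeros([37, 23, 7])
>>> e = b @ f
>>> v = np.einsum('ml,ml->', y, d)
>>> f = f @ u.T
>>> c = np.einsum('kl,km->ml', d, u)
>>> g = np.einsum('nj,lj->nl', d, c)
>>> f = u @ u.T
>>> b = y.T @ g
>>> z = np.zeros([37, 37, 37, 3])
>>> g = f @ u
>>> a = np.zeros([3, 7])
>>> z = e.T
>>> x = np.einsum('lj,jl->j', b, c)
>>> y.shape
(17, 37)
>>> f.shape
(17, 17)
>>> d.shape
(17, 37)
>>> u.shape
(17, 7)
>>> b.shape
(37, 7)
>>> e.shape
(37, 23, 7)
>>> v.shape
()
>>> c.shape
(7, 37)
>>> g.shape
(17, 7)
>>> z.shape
(7, 23, 37)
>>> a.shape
(3, 7)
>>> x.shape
(7,)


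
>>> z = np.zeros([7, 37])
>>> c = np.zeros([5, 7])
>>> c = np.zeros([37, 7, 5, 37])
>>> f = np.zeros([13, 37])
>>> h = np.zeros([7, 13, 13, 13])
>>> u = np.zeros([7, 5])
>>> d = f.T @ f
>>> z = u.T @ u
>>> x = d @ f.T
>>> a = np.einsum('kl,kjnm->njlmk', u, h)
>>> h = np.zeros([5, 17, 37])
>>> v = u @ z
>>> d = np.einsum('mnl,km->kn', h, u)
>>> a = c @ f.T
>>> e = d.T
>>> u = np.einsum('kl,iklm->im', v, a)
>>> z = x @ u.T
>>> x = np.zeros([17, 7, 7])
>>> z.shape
(37, 37)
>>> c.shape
(37, 7, 5, 37)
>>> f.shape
(13, 37)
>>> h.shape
(5, 17, 37)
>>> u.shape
(37, 13)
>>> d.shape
(7, 17)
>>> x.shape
(17, 7, 7)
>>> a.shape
(37, 7, 5, 13)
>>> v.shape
(7, 5)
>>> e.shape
(17, 7)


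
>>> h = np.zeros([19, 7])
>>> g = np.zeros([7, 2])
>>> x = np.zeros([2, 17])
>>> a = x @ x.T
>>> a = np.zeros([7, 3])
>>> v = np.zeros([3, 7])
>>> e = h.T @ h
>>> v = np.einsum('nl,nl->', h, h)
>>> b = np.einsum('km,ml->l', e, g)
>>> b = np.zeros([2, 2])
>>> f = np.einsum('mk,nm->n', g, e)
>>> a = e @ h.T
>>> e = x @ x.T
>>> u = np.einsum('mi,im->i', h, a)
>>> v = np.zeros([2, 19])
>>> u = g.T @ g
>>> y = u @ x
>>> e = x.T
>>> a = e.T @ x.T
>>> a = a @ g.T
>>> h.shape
(19, 7)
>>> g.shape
(7, 2)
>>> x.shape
(2, 17)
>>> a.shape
(2, 7)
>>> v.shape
(2, 19)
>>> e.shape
(17, 2)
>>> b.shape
(2, 2)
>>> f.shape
(7,)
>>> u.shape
(2, 2)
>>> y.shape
(2, 17)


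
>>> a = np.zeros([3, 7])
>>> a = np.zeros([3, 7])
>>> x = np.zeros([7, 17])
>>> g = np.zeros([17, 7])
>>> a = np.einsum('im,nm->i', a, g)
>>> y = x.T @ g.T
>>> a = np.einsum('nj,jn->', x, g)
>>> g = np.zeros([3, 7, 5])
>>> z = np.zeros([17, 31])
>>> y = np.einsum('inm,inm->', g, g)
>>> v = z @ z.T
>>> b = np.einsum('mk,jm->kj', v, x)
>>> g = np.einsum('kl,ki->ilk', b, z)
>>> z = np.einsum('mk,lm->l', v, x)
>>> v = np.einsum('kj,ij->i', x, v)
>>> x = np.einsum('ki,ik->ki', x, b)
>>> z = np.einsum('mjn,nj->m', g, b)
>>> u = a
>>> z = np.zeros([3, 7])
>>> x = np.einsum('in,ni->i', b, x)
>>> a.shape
()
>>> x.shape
(17,)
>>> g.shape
(31, 7, 17)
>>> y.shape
()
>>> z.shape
(3, 7)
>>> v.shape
(17,)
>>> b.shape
(17, 7)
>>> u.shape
()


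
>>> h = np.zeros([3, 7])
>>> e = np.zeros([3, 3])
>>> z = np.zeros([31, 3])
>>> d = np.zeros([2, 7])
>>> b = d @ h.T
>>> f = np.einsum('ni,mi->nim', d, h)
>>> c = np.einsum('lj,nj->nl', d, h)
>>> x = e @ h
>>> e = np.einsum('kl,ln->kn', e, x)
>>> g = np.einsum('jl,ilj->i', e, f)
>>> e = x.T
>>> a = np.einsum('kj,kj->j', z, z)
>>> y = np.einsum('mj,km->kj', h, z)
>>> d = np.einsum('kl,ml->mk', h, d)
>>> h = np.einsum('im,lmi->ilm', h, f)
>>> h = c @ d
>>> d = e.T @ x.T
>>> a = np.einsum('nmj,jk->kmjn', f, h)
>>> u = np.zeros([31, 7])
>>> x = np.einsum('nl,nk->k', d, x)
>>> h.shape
(3, 3)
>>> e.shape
(7, 3)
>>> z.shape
(31, 3)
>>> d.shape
(3, 3)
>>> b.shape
(2, 3)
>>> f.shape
(2, 7, 3)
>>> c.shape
(3, 2)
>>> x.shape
(7,)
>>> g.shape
(2,)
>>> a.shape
(3, 7, 3, 2)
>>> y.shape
(31, 7)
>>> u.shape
(31, 7)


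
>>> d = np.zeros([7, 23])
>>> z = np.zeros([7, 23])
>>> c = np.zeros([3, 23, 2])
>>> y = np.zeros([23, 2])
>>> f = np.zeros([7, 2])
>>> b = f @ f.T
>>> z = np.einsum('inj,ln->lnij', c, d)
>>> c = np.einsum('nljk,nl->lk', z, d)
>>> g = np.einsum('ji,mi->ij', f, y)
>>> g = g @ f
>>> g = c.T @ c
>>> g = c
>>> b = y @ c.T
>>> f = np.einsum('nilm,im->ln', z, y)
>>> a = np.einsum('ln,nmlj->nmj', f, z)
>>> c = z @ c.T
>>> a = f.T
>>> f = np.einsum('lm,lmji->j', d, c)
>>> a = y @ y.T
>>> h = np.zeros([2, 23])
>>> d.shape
(7, 23)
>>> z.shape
(7, 23, 3, 2)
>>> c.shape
(7, 23, 3, 23)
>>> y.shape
(23, 2)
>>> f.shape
(3,)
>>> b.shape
(23, 23)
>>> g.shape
(23, 2)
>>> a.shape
(23, 23)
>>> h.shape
(2, 23)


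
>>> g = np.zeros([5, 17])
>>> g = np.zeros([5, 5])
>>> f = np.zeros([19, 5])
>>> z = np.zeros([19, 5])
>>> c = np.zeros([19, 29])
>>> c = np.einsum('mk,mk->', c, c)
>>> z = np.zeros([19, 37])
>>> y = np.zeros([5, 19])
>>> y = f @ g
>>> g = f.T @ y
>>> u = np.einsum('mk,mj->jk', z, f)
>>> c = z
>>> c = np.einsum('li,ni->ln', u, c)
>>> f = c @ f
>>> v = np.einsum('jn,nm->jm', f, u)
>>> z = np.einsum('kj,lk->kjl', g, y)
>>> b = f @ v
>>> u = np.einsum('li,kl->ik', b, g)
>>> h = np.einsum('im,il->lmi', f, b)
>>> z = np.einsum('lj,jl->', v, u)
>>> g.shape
(5, 5)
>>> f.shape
(5, 5)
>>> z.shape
()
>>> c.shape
(5, 19)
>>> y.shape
(19, 5)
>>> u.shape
(37, 5)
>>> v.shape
(5, 37)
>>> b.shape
(5, 37)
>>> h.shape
(37, 5, 5)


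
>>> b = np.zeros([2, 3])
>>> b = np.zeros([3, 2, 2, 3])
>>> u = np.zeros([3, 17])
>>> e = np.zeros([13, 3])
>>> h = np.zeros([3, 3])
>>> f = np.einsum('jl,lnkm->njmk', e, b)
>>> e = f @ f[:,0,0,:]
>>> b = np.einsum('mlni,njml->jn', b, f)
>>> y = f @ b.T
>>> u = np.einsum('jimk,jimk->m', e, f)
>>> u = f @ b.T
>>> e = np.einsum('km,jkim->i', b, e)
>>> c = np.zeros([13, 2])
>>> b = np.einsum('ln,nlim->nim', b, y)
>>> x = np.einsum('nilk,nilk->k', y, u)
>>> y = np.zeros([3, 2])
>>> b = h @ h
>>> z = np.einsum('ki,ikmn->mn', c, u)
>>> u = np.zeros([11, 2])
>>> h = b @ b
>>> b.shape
(3, 3)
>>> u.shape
(11, 2)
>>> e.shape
(3,)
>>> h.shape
(3, 3)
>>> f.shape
(2, 13, 3, 2)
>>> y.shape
(3, 2)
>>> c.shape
(13, 2)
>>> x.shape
(13,)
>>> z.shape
(3, 13)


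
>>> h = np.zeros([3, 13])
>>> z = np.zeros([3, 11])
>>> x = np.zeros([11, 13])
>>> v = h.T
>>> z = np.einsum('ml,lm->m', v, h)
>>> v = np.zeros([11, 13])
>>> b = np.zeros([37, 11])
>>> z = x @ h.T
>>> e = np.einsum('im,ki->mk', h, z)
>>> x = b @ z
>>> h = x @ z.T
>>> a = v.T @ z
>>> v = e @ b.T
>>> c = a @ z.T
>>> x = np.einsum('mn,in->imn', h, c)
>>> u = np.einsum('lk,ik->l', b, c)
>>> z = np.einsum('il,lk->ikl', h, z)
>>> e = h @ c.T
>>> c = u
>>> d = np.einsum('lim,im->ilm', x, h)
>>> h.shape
(37, 11)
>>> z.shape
(37, 3, 11)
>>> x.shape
(13, 37, 11)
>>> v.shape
(13, 37)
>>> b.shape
(37, 11)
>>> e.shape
(37, 13)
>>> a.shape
(13, 3)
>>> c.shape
(37,)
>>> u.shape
(37,)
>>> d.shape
(37, 13, 11)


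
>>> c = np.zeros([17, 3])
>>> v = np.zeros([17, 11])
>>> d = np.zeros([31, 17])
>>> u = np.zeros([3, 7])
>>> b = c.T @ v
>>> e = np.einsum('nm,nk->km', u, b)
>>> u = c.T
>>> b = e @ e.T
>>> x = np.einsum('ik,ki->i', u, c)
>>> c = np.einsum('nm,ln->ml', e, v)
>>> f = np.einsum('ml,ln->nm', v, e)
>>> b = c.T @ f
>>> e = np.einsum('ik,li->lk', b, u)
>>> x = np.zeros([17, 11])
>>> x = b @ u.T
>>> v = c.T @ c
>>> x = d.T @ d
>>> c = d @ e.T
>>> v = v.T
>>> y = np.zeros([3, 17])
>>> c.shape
(31, 3)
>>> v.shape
(17, 17)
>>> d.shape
(31, 17)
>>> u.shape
(3, 17)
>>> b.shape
(17, 17)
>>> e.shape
(3, 17)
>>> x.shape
(17, 17)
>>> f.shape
(7, 17)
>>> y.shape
(3, 17)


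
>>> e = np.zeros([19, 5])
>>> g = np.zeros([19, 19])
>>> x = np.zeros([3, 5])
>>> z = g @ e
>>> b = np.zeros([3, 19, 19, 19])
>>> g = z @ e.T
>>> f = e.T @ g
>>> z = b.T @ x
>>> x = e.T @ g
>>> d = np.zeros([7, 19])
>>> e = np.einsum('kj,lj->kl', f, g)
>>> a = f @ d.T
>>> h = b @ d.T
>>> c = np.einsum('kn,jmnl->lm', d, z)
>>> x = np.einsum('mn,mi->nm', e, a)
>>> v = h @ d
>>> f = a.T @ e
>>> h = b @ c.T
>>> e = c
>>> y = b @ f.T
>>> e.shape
(5, 19)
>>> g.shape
(19, 19)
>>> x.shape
(19, 5)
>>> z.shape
(19, 19, 19, 5)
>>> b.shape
(3, 19, 19, 19)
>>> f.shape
(7, 19)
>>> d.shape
(7, 19)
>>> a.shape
(5, 7)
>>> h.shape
(3, 19, 19, 5)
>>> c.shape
(5, 19)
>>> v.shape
(3, 19, 19, 19)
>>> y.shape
(3, 19, 19, 7)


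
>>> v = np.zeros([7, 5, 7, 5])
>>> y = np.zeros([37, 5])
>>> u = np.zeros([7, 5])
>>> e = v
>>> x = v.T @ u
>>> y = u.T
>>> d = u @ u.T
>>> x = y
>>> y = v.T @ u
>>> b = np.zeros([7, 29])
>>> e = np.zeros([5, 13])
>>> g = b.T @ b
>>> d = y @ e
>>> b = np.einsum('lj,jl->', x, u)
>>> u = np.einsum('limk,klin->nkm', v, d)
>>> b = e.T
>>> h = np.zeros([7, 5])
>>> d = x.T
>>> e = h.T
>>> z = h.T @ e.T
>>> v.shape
(7, 5, 7, 5)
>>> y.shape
(5, 7, 5, 5)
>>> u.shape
(13, 5, 7)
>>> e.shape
(5, 7)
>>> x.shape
(5, 7)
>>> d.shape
(7, 5)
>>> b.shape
(13, 5)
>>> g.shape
(29, 29)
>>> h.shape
(7, 5)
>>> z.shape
(5, 5)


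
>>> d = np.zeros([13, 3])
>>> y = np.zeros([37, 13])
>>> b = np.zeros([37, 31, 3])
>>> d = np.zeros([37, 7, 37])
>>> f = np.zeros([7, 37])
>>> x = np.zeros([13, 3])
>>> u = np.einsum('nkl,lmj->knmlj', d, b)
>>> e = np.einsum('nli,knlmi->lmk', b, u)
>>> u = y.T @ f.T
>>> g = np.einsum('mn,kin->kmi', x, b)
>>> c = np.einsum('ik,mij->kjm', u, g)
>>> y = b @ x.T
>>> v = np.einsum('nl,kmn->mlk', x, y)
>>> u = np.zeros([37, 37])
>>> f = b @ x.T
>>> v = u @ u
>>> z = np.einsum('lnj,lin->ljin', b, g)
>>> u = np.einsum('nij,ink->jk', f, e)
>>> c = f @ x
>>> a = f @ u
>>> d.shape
(37, 7, 37)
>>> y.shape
(37, 31, 13)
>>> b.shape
(37, 31, 3)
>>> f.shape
(37, 31, 13)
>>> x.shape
(13, 3)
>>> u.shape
(13, 7)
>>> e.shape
(31, 37, 7)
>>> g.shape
(37, 13, 31)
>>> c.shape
(37, 31, 3)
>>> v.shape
(37, 37)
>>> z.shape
(37, 3, 13, 31)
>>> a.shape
(37, 31, 7)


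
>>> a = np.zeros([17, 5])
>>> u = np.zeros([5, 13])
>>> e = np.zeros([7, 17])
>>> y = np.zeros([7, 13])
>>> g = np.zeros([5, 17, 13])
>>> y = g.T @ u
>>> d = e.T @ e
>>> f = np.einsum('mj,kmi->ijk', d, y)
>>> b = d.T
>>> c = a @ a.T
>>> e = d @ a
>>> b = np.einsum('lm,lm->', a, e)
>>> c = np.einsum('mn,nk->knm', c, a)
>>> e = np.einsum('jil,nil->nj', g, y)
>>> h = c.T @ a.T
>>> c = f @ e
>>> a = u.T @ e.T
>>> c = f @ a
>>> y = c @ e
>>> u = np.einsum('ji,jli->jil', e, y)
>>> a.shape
(13, 13)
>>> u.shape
(13, 5, 17)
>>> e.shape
(13, 5)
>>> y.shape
(13, 17, 5)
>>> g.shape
(5, 17, 13)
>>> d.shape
(17, 17)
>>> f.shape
(13, 17, 13)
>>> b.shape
()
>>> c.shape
(13, 17, 13)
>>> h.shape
(17, 17, 17)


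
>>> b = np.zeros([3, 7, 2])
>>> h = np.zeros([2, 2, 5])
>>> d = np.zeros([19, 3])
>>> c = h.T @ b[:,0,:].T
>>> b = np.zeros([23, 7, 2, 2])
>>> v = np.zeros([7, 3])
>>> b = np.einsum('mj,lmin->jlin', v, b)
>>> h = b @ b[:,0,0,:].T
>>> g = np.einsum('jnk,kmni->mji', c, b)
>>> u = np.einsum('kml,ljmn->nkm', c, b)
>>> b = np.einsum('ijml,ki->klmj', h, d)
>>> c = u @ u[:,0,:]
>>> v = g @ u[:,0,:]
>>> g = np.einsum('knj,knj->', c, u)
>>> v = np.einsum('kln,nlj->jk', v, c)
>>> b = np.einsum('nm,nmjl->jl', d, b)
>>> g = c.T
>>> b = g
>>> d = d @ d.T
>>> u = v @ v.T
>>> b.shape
(2, 5, 2)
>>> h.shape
(3, 23, 2, 3)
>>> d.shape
(19, 19)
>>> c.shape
(2, 5, 2)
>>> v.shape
(2, 23)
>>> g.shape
(2, 5, 2)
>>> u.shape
(2, 2)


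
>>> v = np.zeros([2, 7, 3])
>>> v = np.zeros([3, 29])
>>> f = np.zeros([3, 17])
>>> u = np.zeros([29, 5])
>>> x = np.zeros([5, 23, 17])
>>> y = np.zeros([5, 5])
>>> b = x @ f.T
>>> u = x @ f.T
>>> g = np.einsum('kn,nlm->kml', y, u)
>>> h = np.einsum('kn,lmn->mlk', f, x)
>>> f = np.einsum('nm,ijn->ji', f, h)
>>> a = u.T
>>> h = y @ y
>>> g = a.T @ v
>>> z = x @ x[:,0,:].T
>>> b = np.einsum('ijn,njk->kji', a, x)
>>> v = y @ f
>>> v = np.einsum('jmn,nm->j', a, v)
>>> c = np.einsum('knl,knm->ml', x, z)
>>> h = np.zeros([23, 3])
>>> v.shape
(3,)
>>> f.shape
(5, 23)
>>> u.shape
(5, 23, 3)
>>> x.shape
(5, 23, 17)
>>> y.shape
(5, 5)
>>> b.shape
(17, 23, 3)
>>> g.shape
(5, 23, 29)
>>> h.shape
(23, 3)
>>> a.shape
(3, 23, 5)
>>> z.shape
(5, 23, 5)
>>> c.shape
(5, 17)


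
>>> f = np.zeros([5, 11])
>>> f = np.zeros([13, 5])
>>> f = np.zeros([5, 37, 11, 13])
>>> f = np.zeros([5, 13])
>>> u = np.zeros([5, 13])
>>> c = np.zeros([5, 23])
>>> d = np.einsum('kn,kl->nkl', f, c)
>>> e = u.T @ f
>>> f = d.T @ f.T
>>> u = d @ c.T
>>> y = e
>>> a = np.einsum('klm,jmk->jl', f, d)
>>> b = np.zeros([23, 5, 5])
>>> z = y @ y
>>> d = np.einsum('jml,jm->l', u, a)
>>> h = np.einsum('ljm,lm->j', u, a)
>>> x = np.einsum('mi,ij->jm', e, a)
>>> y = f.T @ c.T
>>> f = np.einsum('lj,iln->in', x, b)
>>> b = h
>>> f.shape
(23, 5)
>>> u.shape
(13, 5, 5)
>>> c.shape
(5, 23)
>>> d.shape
(5,)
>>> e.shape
(13, 13)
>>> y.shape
(5, 5, 5)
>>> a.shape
(13, 5)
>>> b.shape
(5,)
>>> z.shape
(13, 13)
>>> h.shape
(5,)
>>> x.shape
(5, 13)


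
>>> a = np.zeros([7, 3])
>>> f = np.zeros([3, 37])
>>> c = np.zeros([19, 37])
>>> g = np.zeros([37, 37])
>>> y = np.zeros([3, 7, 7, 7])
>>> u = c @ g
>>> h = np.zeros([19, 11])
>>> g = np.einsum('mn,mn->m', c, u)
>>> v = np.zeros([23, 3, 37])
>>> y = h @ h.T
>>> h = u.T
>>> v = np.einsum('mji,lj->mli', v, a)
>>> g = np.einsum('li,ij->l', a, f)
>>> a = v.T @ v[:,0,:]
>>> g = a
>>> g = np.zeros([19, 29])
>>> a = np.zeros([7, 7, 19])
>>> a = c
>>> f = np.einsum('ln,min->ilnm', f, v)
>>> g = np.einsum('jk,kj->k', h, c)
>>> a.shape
(19, 37)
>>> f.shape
(7, 3, 37, 23)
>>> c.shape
(19, 37)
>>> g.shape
(19,)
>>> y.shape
(19, 19)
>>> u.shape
(19, 37)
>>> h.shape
(37, 19)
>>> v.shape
(23, 7, 37)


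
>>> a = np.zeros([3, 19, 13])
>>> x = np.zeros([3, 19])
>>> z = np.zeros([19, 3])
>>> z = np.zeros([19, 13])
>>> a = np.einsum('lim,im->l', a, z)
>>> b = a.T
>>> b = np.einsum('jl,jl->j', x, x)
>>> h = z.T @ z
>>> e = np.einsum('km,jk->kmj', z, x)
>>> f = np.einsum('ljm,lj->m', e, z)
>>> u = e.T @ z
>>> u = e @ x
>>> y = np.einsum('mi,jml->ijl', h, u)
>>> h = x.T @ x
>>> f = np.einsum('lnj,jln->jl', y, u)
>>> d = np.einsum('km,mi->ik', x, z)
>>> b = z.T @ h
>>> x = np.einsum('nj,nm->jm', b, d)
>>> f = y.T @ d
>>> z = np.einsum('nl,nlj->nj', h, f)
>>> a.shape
(3,)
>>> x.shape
(19, 3)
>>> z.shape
(19, 3)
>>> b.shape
(13, 19)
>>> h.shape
(19, 19)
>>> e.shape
(19, 13, 3)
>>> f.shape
(19, 19, 3)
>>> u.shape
(19, 13, 19)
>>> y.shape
(13, 19, 19)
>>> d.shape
(13, 3)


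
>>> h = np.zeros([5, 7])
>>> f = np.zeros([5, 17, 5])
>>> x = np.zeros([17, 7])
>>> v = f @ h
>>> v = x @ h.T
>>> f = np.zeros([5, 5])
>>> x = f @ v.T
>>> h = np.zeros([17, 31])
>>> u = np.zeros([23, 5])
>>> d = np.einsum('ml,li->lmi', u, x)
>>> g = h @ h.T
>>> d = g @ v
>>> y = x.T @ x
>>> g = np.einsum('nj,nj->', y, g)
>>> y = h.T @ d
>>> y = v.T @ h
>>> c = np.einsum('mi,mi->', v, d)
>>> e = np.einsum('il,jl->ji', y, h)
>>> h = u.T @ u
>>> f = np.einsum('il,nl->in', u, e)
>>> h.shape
(5, 5)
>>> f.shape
(23, 17)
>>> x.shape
(5, 17)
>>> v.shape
(17, 5)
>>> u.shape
(23, 5)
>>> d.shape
(17, 5)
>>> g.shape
()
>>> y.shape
(5, 31)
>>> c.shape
()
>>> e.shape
(17, 5)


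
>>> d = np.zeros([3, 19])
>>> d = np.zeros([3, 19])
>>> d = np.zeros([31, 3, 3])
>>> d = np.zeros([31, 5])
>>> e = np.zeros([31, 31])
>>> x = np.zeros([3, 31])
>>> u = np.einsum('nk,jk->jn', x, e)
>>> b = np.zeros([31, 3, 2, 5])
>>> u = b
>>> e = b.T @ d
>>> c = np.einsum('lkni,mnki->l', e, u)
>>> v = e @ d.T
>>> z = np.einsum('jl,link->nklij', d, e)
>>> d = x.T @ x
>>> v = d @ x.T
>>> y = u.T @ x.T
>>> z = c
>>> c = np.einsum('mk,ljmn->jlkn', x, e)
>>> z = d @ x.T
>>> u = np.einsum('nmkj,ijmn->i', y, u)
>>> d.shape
(31, 31)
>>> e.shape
(5, 2, 3, 5)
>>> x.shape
(3, 31)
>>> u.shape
(31,)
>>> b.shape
(31, 3, 2, 5)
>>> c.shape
(2, 5, 31, 5)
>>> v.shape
(31, 3)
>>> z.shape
(31, 3)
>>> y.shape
(5, 2, 3, 3)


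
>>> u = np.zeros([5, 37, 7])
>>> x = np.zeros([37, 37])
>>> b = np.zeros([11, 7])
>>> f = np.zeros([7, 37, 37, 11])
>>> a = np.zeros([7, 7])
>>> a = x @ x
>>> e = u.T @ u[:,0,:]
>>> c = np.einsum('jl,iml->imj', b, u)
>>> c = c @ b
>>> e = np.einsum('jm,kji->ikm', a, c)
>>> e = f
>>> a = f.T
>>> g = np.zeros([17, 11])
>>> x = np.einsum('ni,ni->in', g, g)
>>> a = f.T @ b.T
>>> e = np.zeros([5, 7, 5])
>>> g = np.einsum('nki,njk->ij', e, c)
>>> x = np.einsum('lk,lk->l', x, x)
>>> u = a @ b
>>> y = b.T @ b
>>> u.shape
(11, 37, 37, 7)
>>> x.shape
(11,)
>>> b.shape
(11, 7)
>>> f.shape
(7, 37, 37, 11)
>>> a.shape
(11, 37, 37, 11)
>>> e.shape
(5, 7, 5)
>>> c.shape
(5, 37, 7)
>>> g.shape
(5, 37)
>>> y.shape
(7, 7)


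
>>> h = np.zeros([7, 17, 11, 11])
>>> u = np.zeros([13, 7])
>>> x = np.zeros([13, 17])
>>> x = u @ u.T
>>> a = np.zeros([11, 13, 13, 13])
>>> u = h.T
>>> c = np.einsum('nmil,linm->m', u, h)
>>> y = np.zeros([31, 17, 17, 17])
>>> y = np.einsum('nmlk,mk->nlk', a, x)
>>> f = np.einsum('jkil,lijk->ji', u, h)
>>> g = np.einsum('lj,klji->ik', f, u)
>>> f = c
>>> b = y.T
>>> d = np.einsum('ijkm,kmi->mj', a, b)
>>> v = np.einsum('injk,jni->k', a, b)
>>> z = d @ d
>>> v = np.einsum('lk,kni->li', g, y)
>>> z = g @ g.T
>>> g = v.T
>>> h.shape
(7, 17, 11, 11)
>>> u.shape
(11, 11, 17, 7)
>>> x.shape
(13, 13)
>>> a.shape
(11, 13, 13, 13)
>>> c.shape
(11,)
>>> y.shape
(11, 13, 13)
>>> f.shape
(11,)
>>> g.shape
(13, 7)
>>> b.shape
(13, 13, 11)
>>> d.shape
(13, 13)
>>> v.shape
(7, 13)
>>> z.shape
(7, 7)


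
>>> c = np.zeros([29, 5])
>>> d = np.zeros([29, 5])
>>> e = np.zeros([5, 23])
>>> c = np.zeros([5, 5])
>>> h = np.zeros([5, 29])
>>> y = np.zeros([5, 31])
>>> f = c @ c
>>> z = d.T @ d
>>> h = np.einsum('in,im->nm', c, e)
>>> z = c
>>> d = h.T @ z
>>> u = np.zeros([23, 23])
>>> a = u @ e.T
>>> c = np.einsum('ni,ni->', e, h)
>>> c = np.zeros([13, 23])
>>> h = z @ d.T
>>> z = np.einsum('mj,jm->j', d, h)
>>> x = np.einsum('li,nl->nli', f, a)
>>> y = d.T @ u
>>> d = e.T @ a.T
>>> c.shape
(13, 23)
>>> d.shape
(23, 23)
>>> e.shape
(5, 23)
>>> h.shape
(5, 23)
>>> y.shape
(5, 23)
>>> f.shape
(5, 5)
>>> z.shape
(5,)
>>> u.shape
(23, 23)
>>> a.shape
(23, 5)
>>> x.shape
(23, 5, 5)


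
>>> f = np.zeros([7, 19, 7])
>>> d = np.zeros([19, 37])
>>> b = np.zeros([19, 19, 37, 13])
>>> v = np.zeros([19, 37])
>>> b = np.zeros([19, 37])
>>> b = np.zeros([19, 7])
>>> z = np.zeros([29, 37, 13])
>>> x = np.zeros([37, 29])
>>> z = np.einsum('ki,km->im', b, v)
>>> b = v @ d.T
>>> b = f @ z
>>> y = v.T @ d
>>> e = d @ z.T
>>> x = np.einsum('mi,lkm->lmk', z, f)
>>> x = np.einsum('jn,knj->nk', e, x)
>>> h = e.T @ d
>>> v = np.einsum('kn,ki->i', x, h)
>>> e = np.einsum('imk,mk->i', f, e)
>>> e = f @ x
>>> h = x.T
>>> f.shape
(7, 19, 7)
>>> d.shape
(19, 37)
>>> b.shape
(7, 19, 37)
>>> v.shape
(37,)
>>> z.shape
(7, 37)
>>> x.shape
(7, 7)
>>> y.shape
(37, 37)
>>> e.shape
(7, 19, 7)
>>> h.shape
(7, 7)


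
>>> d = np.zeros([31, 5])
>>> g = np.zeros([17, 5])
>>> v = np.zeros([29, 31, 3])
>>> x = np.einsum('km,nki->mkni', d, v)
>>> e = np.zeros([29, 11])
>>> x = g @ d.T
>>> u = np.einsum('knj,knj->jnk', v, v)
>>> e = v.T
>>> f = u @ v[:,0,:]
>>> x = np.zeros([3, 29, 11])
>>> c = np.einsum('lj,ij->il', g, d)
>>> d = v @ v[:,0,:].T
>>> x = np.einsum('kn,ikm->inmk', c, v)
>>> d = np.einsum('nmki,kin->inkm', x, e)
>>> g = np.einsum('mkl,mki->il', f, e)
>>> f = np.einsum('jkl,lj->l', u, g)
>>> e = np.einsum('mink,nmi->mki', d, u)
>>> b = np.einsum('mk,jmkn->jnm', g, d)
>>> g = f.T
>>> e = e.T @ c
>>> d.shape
(31, 29, 3, 17)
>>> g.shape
(29,)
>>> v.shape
(29, 31, 3)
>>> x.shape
(29, 17, 3, 31)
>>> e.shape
(29, 17, 17)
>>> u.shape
(3, 31, 29)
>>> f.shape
(29,)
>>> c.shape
(31, 17)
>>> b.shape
(31, 17, 29)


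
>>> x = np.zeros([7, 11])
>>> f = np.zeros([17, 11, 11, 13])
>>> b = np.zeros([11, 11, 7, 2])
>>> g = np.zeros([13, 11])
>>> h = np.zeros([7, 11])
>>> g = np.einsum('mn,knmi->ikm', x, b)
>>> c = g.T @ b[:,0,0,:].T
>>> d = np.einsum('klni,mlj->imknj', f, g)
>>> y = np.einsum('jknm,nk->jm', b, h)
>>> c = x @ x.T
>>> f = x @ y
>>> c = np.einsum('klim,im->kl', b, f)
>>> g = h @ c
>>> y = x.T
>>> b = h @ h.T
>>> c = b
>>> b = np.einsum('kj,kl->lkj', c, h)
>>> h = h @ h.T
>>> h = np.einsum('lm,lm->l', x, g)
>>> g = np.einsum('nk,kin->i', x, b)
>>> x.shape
(7, 11)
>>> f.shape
(7, 2)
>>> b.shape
(11, 7, 7)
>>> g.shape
(7,)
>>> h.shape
(7,)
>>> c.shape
(7, 7)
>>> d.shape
(13, 2, 17, 11, 7)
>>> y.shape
(11, 7)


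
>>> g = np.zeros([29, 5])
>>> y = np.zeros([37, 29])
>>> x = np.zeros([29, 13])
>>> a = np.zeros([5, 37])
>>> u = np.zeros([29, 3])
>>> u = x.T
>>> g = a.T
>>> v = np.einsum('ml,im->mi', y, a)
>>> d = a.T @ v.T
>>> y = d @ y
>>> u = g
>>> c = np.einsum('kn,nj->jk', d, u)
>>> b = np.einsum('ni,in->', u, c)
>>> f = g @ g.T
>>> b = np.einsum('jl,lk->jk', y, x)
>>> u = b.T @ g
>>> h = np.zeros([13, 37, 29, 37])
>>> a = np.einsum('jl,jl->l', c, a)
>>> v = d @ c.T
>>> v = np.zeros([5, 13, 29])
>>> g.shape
(37, 5)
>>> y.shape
(37, 29)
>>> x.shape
(29, 13)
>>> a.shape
(37,)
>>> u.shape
(13, 5)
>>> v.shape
(5, 13, 29)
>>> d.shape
(37, 37)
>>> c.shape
(5, 37)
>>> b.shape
(37, 13)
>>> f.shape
(37, 37)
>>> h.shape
(13, 37, 29, 37)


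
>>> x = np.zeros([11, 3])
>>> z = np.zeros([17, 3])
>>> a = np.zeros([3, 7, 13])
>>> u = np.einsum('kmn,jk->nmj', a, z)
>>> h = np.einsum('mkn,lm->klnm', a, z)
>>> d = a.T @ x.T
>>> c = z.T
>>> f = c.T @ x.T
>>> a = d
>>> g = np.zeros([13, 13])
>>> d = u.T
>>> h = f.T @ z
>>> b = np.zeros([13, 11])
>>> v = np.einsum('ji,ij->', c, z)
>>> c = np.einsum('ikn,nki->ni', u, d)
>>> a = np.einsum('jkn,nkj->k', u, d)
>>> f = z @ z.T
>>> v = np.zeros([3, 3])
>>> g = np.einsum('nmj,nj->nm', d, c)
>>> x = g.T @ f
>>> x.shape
(7, 17)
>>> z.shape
(17, 3)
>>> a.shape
(7,)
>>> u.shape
(13, 7, 17)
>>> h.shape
(11, 3)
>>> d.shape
(17, 7, 13)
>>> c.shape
(17, 13)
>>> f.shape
(17, 17)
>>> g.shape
(17, 7)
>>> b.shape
(13, 11)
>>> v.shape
(3, 3)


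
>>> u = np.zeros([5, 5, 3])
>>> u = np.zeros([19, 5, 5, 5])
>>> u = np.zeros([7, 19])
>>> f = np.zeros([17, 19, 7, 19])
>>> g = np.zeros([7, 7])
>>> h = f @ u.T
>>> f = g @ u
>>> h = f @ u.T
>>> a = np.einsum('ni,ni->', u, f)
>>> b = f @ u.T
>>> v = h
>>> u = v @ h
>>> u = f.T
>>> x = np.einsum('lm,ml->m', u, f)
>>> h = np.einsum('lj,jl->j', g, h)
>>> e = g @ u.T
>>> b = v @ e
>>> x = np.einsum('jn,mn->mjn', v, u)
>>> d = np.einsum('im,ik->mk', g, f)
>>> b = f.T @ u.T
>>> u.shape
(19, 7)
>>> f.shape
(7, 19)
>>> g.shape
(7, 7)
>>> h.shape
(7,)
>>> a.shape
()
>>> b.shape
(19, 19)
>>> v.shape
(7, 7)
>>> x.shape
(19, 7, 7)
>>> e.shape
(7, 19)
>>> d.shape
(7, 19)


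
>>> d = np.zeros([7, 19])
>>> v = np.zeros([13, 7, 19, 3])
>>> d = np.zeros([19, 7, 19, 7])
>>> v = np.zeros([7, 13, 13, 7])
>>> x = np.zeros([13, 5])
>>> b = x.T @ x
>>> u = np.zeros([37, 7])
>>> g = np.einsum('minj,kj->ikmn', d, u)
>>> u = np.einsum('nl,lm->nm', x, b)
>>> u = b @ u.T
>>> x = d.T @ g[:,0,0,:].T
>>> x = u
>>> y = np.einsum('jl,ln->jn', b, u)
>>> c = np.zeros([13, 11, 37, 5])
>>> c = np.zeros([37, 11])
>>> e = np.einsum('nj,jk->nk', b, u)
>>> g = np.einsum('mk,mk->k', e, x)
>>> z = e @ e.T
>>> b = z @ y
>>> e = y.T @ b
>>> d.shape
(19, 7, 19, 7)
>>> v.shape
(7, 13, 13, 7)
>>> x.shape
(5, 13)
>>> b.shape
(5, 13)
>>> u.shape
(5, 13)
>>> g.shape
(13,)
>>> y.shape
(5, 13)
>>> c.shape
(37, 11)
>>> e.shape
(13, 13)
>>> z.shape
(5, 5)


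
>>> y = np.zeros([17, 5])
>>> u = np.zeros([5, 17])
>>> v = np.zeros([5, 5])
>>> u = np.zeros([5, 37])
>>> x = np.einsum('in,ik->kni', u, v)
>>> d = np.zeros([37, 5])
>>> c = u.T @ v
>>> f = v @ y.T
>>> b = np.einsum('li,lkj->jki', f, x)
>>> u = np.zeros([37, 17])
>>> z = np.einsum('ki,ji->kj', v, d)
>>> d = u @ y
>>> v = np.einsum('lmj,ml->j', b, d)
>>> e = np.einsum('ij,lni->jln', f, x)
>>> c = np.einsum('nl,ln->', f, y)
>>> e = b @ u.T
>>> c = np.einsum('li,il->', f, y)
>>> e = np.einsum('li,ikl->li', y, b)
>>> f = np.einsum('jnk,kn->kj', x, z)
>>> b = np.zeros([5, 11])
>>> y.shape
(17, 5)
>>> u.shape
(37, 17)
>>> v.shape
(17,)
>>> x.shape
(5, 37, 5)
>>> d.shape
(37, 5)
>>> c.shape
()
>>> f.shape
(5, 5)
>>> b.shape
(5, 11)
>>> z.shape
(5, 37)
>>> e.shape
(17, 5)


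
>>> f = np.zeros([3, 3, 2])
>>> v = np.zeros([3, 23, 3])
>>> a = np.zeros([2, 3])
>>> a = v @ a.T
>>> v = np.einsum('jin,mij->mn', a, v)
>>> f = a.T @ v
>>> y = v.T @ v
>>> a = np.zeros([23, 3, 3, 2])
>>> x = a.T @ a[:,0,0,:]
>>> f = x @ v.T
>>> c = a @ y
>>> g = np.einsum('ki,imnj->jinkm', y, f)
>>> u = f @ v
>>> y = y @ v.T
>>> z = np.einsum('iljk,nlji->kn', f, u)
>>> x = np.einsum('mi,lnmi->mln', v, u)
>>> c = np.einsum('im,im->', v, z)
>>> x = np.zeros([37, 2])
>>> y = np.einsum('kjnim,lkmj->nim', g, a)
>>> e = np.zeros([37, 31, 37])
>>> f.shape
(2, 3, 3, 3)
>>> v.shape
(3, 2)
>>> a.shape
(23, 3, 3, 2)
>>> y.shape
(3, 2, 3)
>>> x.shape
(37, 2)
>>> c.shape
()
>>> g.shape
(3, 2, 3, 2, 3)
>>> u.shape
(2, 3, 3, 2)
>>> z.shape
(3, 2)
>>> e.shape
(37, 31, 37)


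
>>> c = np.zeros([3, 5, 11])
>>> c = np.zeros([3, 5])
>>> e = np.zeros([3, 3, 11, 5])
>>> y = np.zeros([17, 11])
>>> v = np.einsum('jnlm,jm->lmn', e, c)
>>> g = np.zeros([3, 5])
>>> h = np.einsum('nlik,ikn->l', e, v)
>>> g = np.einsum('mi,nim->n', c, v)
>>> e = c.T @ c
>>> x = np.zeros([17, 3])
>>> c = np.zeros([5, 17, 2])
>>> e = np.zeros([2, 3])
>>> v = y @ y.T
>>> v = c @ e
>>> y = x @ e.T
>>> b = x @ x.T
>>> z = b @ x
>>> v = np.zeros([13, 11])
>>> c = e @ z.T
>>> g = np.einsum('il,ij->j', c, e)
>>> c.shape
(2, 17)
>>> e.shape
(2, 3)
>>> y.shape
(17, 2)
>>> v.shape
(13, 11)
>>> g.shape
(3,)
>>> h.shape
(3,)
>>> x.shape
(17, 3)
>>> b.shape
(17, 17)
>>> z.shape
(17, 3)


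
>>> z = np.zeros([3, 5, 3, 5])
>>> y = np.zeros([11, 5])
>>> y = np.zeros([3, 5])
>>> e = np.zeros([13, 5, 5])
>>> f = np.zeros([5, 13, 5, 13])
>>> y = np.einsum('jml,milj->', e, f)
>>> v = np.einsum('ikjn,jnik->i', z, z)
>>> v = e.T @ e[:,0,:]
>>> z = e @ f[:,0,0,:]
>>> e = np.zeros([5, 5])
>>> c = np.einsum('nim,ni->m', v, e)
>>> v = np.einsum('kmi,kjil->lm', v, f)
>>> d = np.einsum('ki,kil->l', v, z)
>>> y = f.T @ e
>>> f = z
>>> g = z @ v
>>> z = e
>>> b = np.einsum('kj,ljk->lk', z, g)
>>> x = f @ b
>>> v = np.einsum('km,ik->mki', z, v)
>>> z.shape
(5, 5)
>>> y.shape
(13, 5, 13, 5)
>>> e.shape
(5, 5)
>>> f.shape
(13, 5, 13)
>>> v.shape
(5, 5, 13)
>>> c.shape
(5,)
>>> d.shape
(13,)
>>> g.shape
(13, 5, 5)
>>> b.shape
(13, 5)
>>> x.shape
(13, 5, 5)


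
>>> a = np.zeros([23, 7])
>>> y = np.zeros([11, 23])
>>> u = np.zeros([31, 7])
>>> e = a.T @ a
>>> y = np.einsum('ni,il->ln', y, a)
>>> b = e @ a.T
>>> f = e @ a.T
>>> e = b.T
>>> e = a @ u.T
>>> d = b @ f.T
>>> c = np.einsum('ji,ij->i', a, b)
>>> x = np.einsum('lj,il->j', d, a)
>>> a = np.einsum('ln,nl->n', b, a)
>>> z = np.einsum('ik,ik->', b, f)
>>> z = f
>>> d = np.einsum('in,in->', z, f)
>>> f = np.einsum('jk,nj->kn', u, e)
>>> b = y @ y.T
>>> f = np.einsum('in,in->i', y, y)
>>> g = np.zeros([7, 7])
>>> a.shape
(23,)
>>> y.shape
(7, 11)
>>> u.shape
(31, 7)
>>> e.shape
(23, 31)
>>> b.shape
(7, 7)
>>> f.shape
(7,)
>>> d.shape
()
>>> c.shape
(7,)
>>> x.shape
(7,)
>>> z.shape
(7, 23)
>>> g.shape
(7, 7)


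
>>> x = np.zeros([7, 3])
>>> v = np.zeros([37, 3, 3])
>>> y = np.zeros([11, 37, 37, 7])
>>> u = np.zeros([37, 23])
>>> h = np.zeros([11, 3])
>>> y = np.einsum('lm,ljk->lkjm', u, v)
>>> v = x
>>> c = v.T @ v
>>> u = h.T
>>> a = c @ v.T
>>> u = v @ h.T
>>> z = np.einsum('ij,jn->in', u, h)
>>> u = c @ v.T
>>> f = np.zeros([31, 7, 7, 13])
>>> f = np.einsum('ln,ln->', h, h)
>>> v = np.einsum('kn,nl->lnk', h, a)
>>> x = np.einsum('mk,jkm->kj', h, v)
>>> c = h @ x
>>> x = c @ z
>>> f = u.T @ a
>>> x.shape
(11, 3)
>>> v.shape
(7, 3, 11)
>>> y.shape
(37, 3, 3, 23)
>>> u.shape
(3, 7)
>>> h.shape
(11, 3)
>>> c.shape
(11, 7)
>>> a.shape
(3, 7)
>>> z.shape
(7, 3)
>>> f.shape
(7, 7)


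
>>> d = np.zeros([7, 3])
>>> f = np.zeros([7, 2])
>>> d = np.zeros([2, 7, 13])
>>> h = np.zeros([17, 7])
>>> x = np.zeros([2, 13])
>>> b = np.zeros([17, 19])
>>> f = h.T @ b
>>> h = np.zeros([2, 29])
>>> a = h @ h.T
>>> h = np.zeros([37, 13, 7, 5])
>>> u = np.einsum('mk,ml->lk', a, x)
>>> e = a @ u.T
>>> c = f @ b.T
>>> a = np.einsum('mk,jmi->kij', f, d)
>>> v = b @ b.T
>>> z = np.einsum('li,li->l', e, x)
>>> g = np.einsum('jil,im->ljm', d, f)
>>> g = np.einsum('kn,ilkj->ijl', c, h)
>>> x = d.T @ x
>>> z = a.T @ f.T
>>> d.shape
(2, 7, 13)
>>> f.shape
(7, 19)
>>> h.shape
(37, 13, 7, 5)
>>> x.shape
(13, 7, 13)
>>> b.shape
(17, 19)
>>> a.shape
(19, 13, 2)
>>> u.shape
(13, 2)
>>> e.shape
(2, 13)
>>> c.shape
(7, 17)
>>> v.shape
(17, 17)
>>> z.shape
(2, 13, 7)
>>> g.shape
(37, 5, 13)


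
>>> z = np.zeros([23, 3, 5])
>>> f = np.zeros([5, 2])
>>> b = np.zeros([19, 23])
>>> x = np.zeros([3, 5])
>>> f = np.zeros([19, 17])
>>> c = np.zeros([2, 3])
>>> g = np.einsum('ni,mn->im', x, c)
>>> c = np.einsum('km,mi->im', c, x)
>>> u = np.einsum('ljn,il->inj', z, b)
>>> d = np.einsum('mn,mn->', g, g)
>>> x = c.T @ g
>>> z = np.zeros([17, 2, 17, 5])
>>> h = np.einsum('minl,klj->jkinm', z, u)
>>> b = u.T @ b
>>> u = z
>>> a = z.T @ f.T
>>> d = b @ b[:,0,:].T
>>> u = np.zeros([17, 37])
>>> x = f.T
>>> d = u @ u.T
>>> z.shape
(17, 2, 17, 5)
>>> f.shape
(19, 17)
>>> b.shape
(3, 5, 23)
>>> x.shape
(17, 19)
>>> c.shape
(5, 3)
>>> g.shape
(5, 2)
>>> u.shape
(17, 37)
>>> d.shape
(17, 17)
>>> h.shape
(3, 19, 2, 17, 17)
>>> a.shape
(5, 17, 2, 19)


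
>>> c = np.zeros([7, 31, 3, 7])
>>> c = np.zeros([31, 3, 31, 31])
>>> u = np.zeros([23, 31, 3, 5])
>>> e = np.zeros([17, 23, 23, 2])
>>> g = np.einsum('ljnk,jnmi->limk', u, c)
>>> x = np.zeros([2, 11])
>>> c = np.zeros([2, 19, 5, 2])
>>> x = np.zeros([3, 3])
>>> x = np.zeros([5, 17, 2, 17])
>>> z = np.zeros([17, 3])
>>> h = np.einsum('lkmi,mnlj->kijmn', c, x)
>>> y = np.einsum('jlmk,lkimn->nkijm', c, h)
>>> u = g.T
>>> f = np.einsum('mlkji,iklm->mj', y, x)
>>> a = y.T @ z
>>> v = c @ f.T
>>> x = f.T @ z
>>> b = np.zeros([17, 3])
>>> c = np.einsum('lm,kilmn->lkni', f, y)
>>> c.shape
(17, 17, 5, 2)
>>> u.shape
(5, 31, 31, 23)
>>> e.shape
(17, 23, 23, 2)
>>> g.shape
(23, 31, 31, 5)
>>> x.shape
(2, 3)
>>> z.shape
(17, 3)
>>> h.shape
(19, 2, 17, 5, 17)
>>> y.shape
(17, 2, 17, 2, 5)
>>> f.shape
(17, 2)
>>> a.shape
(5, 2, 17, 2, 3)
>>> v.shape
(2, 19, 5, 17)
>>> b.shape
(17, 3)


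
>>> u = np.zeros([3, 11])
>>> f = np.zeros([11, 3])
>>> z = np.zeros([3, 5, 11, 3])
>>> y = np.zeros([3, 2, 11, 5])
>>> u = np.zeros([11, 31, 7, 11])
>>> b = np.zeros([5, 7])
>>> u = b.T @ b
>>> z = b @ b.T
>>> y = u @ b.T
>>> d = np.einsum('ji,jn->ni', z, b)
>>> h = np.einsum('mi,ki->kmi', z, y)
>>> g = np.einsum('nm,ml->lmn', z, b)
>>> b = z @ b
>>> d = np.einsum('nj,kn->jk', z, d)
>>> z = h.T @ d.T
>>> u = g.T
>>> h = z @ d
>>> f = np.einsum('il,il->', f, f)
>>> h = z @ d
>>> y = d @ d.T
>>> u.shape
(5, 5, 7)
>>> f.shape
()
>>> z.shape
(5, 5, 5)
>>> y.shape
(5, 5)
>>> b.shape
(5, 7)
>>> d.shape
(5, 7)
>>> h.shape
(5, 5, 7)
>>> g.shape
(7, 5, 5)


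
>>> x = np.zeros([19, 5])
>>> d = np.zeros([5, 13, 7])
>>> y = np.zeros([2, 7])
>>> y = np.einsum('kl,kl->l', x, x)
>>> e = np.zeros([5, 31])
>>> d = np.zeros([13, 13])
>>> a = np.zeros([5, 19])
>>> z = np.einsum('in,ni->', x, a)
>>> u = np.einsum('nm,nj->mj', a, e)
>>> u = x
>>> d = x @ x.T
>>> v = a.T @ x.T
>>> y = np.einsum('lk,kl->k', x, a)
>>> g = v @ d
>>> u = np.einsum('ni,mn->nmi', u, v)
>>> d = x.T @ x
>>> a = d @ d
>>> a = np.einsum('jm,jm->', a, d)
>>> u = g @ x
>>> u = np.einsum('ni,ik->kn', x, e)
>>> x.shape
(19, 5)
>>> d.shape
(5, 5)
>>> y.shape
(5,)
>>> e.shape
(5, 31)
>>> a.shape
()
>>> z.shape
()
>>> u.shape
(31, 19)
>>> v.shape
(19, 19)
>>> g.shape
(19, 19)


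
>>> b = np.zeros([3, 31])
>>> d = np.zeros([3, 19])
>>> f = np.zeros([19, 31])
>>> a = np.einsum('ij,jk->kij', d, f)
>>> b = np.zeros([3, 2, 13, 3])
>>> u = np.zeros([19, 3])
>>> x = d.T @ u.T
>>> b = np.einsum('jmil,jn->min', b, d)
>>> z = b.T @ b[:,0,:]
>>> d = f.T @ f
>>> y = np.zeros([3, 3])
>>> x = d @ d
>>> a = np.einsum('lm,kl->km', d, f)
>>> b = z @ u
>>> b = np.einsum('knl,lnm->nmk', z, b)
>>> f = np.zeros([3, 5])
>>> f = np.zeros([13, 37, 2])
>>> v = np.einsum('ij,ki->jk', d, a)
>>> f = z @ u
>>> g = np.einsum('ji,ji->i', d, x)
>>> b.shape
(13, 3, 19)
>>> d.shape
(31, 31)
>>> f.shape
(19, 13, 3)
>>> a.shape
(19, 31)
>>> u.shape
(19, 3)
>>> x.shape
(31, 31)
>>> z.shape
(19, 13, 19)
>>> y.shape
(3, 3)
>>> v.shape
(31, 19)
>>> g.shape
(31,)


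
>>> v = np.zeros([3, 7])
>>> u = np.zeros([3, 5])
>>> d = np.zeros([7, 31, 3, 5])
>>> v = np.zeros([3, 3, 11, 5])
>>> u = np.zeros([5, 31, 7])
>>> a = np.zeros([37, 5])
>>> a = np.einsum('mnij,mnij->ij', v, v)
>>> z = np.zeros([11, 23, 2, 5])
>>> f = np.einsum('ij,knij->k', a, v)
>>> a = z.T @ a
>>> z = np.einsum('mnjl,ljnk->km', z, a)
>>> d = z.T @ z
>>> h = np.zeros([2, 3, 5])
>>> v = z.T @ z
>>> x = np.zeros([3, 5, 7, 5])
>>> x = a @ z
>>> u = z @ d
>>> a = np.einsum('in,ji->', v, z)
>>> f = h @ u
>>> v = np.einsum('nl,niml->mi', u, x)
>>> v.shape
(23, 2)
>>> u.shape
(5, 11)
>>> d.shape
(11, 11)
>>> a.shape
()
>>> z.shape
(5, 11)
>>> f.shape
(2, 3, 11)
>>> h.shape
(2, 3, 5)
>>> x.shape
(5, 2, 23, 11)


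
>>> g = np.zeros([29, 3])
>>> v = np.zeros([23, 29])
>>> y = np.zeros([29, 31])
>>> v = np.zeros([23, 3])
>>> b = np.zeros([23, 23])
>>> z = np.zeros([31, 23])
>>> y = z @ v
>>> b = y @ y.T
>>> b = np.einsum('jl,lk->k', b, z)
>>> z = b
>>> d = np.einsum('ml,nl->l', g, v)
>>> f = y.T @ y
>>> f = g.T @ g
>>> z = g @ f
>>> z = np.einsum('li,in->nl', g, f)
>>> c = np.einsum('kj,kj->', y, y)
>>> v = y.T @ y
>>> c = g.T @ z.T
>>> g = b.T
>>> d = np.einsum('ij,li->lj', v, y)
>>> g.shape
(23,)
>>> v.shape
(3, 3)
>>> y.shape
(31, 3)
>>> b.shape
(23,)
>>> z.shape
(3, 29)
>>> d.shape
(31, 3)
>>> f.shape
(3, 3)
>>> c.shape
(3, 3)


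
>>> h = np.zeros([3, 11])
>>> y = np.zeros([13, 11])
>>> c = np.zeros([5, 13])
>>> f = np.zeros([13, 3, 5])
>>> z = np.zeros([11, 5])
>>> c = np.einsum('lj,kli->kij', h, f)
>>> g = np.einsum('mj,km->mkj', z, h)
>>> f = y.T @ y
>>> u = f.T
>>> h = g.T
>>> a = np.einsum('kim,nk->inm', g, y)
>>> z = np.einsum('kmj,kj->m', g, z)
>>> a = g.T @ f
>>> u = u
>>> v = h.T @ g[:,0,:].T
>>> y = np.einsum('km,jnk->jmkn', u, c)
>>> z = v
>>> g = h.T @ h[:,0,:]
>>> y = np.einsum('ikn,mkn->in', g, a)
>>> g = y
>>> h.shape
(5, 3, 11)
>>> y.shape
(11, 11)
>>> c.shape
(13, 5, 11)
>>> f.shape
(11, 11)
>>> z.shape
(11, 3, 11)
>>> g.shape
(11, 11)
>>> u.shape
(11, 11)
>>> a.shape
(5, 3, 11)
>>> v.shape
(11, 3, 11)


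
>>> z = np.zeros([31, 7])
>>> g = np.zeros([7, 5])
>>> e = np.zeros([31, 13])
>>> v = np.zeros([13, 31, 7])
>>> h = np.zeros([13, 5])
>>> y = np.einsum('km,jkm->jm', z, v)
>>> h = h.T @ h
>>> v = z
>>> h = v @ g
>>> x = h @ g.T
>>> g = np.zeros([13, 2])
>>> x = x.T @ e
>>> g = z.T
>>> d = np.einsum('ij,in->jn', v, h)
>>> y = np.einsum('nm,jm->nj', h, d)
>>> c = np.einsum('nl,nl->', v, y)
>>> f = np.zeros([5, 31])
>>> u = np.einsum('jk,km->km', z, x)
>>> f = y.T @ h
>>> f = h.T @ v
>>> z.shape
(31, 7)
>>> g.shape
(7, 31)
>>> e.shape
(31, 13)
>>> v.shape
(31, 7)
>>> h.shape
(31, 5)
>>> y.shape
(31, 7)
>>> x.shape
(7, 13)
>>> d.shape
(7, 5)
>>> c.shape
()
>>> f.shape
(5, 7)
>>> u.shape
(7, 13)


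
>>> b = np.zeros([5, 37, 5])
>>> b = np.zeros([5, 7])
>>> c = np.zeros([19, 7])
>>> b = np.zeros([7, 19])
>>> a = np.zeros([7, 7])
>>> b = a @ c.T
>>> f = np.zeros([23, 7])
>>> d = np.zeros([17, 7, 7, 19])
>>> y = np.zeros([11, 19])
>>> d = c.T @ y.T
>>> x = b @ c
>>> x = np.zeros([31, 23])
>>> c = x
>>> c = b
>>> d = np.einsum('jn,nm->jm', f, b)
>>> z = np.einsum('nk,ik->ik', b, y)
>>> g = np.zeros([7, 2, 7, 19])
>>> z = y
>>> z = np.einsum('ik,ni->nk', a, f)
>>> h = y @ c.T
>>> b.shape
(7, 19)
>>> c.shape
(7, 19)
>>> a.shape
(7, 7)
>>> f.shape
(23, 7)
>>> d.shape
(23, 19)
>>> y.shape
(11, 19)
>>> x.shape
(31, 23)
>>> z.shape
(23, 7)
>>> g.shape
(7, 2, 7, 19)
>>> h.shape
(11, 7)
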